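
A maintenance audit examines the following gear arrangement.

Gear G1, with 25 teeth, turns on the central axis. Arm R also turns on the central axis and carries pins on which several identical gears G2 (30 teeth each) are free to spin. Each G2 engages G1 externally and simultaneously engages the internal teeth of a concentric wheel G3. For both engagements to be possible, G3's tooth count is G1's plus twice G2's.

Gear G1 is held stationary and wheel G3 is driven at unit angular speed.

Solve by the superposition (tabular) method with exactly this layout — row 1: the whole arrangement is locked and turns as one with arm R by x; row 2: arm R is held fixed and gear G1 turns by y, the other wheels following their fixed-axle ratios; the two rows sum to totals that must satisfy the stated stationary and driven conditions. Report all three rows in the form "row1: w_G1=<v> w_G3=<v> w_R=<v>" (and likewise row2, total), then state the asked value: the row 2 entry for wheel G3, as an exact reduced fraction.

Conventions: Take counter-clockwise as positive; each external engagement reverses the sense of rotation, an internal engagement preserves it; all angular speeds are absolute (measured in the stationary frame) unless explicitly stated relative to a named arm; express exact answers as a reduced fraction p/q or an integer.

row1: w_G1=17/22 w_G3=17/22 w_R=17/22
row2: w_G1=-17/22 w_G3=5/22 w_R=0
total: w_G1=0 w_G3=1 w_R=17/22
asked value: 5/22

class = planetary set [G3 = 25+2·30 = 85; Willis about the carrier]
row 1 — lock + rotate with arm: ω_sun = ω_ring = ω_arm = x
row 2 — arm fixed, fixed-axis ratios: sun y, ring −(25/85)·y, arm 0
boundary: total ω_sun = x + y = 0 and total ω_ring = x − (25/85)·y = 1  ⇒  y = -17/22, x = 17/22
row 2 ring = −(25/85)·(-17/22) = 5/22
totals (row 1 + row 2): sun 17/22 + (-17/22) = 0, ring 17/22 + 5/22 = 1, arm 17/22 + 0 = 17/22
asked cell (row2, ring) = 5/22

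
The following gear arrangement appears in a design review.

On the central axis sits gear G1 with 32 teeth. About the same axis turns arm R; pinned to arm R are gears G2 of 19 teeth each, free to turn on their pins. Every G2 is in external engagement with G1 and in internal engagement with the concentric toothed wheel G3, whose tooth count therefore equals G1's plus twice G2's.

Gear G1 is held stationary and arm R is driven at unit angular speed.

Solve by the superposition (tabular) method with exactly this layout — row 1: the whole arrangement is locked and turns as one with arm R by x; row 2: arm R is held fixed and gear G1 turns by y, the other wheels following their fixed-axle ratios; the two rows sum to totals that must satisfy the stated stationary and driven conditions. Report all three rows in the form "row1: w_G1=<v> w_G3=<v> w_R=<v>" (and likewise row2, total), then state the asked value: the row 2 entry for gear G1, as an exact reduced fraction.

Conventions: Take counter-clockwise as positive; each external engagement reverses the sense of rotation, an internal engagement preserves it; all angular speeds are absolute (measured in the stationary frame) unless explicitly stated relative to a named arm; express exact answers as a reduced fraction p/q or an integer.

topology: planetary set — G1 32T / G2 19T / G3 70T, arm = carrier (Willis)
row 1: whole set turns with the arm by x
row 2 — arm fixed, fixed-axis ratios: sun y, ring −(32/70)·y, arm 0
boundary: total ω_sun = x + y = 0 and total ω_arm = x = 1  ⇒  y = -1, x = 1
row 2 ring = −(32/70)·(-1) = 16/35
totals (row 1 + row 2): sun 1 + (-1) = 0, ring 1 + 16/35 = 51/35, arm 1 + 0 = 1
asked cell (row2, sun) = -1

row1: w_G1=1 w_G3=1 w_R=1
row2: w_G1=-1 w_G3=16/35 w_R=0
total: w_G1=0 w_G3=51/35 w_R=1
asked value: -1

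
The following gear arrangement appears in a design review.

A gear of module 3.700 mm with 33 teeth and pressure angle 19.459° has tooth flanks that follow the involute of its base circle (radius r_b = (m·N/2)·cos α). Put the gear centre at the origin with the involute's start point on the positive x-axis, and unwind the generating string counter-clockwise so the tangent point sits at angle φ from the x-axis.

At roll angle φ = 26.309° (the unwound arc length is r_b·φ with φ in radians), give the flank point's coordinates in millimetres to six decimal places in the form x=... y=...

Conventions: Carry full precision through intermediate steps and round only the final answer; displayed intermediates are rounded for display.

x=63.315103 y=1.818785

recognized (one wheel, involute flank): single-mesh tooth geometry, m = 3.700, N = 33
pitch radius r_p = m·N/2 = 3.700·33/2 = 61.050000
base radius r_b = r_p·cos α = 61.050000·cos 19.459° = 57.562831
roll angle φ = 26.309° = 0.45917867 rad
x = r_b·(cos φ + φ·sin φ) = 63.315103
y = r_b·(sin φ − φ·cos φ) = 1.818785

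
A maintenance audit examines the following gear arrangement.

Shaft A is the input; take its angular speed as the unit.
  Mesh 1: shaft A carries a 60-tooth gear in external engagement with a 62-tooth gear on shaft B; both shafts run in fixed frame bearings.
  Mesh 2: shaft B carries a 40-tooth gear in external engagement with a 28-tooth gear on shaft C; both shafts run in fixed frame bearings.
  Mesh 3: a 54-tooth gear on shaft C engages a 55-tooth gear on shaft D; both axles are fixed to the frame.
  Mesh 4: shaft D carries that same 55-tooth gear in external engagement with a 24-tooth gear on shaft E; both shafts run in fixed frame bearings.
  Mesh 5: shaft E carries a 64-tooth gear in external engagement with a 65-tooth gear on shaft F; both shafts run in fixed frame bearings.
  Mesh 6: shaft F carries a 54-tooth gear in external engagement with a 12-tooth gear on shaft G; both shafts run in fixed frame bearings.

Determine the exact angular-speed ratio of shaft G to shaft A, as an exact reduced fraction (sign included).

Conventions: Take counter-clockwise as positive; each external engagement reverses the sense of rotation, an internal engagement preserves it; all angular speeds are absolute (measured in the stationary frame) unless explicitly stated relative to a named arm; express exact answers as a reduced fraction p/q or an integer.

38880/2821

class = fixed-axis compound train [6 meshes; 6 ratios multiply, 6 sense flips]
mesh 1 [60T→62T]: running ratio 30/31, sense −
mesh 2 [40T→28T]: running ratio 300/217, sense +
mesh 3 [54T→55T]: running ratio 3240/2387, sense −
mesh 4 [55T→24T]: running ratio 675/217, sense +
mesh 5 [64T→65T]: running ratio 8640/2821, sense −
mesh 6 [54T→12T]: running ratio 38880/2821, sense +
ω_out/ω_in = 38880/2821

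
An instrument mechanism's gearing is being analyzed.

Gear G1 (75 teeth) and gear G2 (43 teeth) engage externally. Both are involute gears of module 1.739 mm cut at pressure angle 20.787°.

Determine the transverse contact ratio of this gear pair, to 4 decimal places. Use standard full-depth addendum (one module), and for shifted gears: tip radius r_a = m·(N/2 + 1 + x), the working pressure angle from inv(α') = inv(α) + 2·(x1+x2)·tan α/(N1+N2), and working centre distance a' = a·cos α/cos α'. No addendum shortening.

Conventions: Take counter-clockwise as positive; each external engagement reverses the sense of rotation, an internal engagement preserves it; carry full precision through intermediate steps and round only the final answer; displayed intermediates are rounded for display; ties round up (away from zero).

1.7300

recognized (one external pair, fixed centres): single-mesh tooth geometry, m = 1.739, N1 = 75, N2 = 43
base radii: r_b1 = 60.967572, r_b2 = 34.954741
tip radii: r_a1 = 66.951500, r_a2 = 39.127500
no profile shift: α' = α, a' = a
action lengths: √(r_a1²−r_b1²) = 27.666921, √(r_a2²−r_b2²) = 17.582017
base pitch p_b = π·m·cos α = 5.107607
CR = (27.666921 + 17.582017 − 102.601000·sin 20.78700°)/5.107607 = 1.730041
contact ratio ≈ 1.7300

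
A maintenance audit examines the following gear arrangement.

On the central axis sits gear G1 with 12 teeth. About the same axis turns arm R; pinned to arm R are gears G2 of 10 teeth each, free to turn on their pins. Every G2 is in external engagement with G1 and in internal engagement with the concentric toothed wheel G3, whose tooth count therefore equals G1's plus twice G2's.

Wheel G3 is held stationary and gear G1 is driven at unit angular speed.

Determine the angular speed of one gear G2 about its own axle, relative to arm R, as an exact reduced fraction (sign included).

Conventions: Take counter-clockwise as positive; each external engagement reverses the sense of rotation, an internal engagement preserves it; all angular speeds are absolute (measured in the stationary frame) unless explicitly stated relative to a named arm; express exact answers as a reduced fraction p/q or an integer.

class = planetary set [G3 = 12+2·10 = 32; Willis about the carrier]
ring teeth: 12 + 2·10 = 32
12(ω_sun−ω_arm) = −32(ω_ring−ω_arm),  ω_ring = 0, ω_sun = 1
12(1−ω_arm) = −32(0−ω_arm)  ⇒  44·ω_arm = 12  ⇒  ω_arm = 3/11
sun–planet mesh: 12·(1−3/11) = −10·(ω_p−ω_arm)  ⇒  ω_p−ω_arm = -48/55
exact speed ratio = -48/55

-48/55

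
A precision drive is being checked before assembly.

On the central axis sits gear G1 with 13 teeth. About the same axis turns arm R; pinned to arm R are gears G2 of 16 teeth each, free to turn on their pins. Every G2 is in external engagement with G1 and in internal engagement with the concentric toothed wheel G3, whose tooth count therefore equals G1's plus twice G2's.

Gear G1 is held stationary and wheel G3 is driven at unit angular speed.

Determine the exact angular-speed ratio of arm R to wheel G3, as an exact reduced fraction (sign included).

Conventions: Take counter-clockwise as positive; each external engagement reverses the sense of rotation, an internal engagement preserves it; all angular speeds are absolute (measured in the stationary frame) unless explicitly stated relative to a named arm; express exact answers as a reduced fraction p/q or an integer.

45/58

topology: planetary set — G1 13T / G2 16T / G3 45T, arm = carrier (Willis)
ring teeth: 13 + 2·16 = 45
13(ω_sun−ω_arm) = −45(ω_ring−ω_arm),  ω_sun = 0, ω_ring = 1
13(0−ω_arm) = −45(1−ω_arm)  ⇒  58·ω_arm = 45  ⇒  ω_arm = 45/58
ω_out/ω_in = 45/58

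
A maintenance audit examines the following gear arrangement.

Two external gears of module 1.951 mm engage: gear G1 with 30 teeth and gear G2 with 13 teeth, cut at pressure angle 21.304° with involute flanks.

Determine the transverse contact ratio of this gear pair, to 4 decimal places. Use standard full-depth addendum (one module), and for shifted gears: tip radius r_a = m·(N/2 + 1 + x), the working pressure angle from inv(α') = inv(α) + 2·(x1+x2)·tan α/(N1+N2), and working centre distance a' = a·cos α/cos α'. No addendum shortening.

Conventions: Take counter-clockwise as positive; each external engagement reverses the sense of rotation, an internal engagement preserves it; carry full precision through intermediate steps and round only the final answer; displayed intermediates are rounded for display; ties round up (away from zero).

1.5048

single-mesh involute tooth geometry (30T engaging 13T at module 1.951)
base radii: r_b1 = 27.265202, r_b2 = 11.814921
tip radii: r_a1 = 31.216000, r_a2 = 14.632500
no profile shift: α' = α, a' = a
action lengths: √(r_a1²−r_b1²) = 15.200245, √(r_a2²−r_b2²) = 8.632364
base pitch p_b = π·m·cos α = 5.710410
CR = (15.200245 + 8.632364 − 41.946500·sin 21.30400°)/5.710410 = 1.504754
contact ratio ≈ 1.5048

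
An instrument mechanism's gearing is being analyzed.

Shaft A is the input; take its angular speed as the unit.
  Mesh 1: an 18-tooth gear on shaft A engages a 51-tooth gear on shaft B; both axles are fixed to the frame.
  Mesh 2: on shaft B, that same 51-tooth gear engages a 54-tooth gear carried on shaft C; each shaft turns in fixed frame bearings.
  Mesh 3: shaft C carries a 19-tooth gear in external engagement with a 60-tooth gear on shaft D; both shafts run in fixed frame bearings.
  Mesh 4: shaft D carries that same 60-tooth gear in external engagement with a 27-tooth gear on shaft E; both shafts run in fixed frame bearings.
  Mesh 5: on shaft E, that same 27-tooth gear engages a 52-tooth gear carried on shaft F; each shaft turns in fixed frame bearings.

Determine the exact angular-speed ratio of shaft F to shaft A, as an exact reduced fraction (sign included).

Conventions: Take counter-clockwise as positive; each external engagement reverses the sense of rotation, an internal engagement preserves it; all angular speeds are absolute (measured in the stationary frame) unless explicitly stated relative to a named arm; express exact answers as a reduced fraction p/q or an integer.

-19/156

class = fixed-axis compound train [5 meshes; 5 ratios multiply, 5 sense flips]
mesh 1 [18T→51T]: running ratio 6/17, sense −
mesh 2 [51T→54T]: running ratio 1/3, sense +
mesh 3 [19T→60T]: running ratio 19/180, sense −
mesh 4 [60T→27T]: running ratio 19/81, sense +
mesh 5 [27T→52T]: running ratio 19/156, sense −
ω_out/ω_in = -19/156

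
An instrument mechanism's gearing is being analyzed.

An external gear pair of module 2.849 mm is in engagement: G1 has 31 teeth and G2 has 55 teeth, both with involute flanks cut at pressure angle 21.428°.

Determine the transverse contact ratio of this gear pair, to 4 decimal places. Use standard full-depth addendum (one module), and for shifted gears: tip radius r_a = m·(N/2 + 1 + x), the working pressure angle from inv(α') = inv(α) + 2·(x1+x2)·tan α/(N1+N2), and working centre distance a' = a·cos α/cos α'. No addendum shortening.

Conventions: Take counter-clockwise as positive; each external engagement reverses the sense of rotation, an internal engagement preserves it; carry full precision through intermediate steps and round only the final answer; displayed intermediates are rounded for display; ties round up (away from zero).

1.6489

recognized (one external pair, fixed centres): single-mesh tooth geometry, m = 2.849, N1 = 31, N2 = 55
base radii: r_b1 = 41.107080, r_b2 = 72.931916
tip radii: r_a1 = 47.008500, r_a2 = 81.196500
no profile shift: α' = α, a' = a
action lengths: √(r_a1²−r_b1²) = 22.803663, √(r_a2²−r_b2²) = 35.690435
base pitch p_b = π·m·cos α = 8.331723
CR = (22.803663 + 35.690435 − 122.507000·sin 21.42800°)/8.331723 = 1.648927
contact ratio ≈ 1.6489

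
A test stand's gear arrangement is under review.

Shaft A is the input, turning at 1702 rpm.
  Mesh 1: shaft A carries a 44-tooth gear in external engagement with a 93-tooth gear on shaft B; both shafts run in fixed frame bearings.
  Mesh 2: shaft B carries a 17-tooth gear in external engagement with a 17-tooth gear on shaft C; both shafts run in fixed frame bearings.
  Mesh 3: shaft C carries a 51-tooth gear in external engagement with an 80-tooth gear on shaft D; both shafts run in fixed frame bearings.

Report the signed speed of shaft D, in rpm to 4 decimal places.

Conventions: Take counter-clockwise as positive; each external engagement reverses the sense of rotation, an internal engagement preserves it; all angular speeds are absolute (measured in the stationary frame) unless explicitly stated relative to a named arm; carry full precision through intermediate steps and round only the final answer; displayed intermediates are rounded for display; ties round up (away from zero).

-513.3452 rpm

class = fixed-axis compound train [3 meshes; 3 ratios multiply, 3 sense flips]
mesh 1 [44T→93T]: ω = 1702.0000×44/93 = 805.2473 rpm, sense flips to −
mesh 2 [17T→17T]: ω = 805.2473×17/17 = 805.2473 rpm, sense flips to +
mesh 3 [51T→80T]: ω = 805.2473×51/80 = 513.3452 rpm, sense flips to −
signed output speed = -513.3452 rpm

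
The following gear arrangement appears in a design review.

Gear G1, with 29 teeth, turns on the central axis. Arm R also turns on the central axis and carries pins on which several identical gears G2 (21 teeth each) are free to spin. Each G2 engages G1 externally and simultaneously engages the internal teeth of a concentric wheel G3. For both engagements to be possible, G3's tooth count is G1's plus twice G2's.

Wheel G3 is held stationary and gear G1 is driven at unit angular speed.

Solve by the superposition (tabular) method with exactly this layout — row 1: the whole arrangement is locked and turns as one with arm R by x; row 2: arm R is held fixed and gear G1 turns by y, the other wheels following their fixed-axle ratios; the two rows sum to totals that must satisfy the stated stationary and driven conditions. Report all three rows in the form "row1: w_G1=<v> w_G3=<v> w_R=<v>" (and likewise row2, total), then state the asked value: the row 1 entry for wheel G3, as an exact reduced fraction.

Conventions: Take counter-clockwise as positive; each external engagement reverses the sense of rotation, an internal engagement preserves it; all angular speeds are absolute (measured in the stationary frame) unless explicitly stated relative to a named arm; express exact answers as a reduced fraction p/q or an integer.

recognized (axles ride arm R): planetary set, 29/21/71 teeth
row 1: whole set turns with the arm by x
superposition row 2 [arm held]: sun y, ring −(29/71)·y, arm 0
boundary: total ω_ring = x − (29/71)·y = 0 and total ω_sun = x + y = 1  ⇒  y = 71/100, x = 29/100
row 2 ring = −(29/71)·71/100 = -29/100
totals (row 1 + row 2): sun 29/100 + 71/100 = 1, ring 29/100 + (-29/100) = 0, arm 29/100 + 0 = 29/100
asked cell (row1, ring) = 29/100

row1: w_G1=29/100 w_G3=29/100 w_R=29/100
row2: w_G1=71/100 w_G3=-29/100 w_R=0
total: w_G1=1 w_G3=0 w_R=29/100
asked value: 29/100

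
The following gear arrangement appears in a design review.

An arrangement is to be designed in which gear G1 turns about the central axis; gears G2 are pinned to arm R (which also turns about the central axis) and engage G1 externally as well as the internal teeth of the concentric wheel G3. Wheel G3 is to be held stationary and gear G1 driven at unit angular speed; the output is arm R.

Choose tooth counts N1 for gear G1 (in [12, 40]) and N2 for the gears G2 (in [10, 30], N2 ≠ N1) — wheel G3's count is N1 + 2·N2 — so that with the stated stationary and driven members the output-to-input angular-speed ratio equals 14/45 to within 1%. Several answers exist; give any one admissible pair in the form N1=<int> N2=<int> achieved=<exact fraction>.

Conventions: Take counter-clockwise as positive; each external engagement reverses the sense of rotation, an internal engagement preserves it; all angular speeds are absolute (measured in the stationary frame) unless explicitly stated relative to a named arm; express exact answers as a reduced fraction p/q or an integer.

topology: planetary set — design target 14/45, arm = carrier (Willis)
Willis with ω_ring = 0: ω_arm/ω_sun = N1/(N1+N3); set equal to 14/45  ⇒  N3/N1 = 1/(14/45) − 1 = 31/14
N3 = N1 + 2·N2  ⇒  N2/N1 = (N3/N1 − 1)/2 = (31/14 − 1)/2 = 17/28
smallest multiple with N1 ≥ 12 and N2 ≥ 10: k = 1  ⇒  N1 = 1·28 = 28, N2 = 1·17 = 17 (N1 ≤ 40, N2 ≤ 30, N2 ≠ N1 ✓), N3 = 28 + 2·17 = 62
check: N1/(N1+N3) with N1 = 28, N3 = 62 gives 14/45; |achieved − target| = 0 ≤ 7/2250 ✓

N1=28 N2=17 achieved=14/45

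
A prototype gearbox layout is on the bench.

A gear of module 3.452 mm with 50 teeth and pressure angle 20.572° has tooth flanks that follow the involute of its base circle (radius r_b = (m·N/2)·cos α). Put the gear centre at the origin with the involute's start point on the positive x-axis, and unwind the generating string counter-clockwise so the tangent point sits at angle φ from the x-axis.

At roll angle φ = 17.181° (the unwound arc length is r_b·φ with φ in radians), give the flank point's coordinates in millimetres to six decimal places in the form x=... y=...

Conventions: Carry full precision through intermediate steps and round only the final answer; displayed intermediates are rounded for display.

x=84.348098 y=0.719681

single-mesh involute tooth geometry (50T wheel at module 3.452)
pitch radius r_p = m·N/2 = 3.452·50/2 = 86.300000
base radius r_b = r_p·cos α = 86.300000·cos 20.572° = 80.796767
roll angle φ = 17.181° = 0.29986502 rad
x = r_b·(cos φ + φ·sin φ) = 84.348098
y = r_b·(sin φ − φ·cos φ) = 0.719681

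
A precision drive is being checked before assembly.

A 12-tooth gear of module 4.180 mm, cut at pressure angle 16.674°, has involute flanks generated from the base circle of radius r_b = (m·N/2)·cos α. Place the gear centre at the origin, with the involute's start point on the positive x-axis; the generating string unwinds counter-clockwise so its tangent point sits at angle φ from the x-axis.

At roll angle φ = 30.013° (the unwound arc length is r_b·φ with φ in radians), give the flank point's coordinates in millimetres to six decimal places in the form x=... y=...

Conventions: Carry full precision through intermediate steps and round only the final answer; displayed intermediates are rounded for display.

x=27.098977 y=1.119817

topology: single-mesh involute geometry — m = 4.180, N = 12
pitch radius r_p = m·N/2 = 4.180·12/2 = 25.080000
base radius r_b = r_p·cos α = 25.080000·cos 16.674° = 24.025456
roll angle φ = 30.013° = 0.52382567 rad
x = r_b·(cos φ + φ·sin φ) = 27.098977
y = r_b·(sin φ − φ·cos φ) = 1.119817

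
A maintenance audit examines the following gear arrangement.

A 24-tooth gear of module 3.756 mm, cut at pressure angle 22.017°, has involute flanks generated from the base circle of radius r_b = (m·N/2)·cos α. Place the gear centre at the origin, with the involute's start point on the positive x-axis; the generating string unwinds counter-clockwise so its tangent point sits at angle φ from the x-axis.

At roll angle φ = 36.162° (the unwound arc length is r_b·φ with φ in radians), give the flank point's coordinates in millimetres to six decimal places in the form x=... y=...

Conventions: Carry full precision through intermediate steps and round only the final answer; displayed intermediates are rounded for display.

x=49.296810 y=3.364258

topology: single-mesh involute geometry — m = 3.756, N = 24
pitch radius r_p = m·N/2 = 3.756·24/2 = 45.072000
base radius r_b = r_p·cos α = 45.072000·cos 22.017° = 41.785019
roll angle φ = 36.162° = 0.63114596 rad
x = r_b·(cos φ + φ·sin φ) = 49.296810
y = r_b·(sin φ − φ·cos φ) = 3.364258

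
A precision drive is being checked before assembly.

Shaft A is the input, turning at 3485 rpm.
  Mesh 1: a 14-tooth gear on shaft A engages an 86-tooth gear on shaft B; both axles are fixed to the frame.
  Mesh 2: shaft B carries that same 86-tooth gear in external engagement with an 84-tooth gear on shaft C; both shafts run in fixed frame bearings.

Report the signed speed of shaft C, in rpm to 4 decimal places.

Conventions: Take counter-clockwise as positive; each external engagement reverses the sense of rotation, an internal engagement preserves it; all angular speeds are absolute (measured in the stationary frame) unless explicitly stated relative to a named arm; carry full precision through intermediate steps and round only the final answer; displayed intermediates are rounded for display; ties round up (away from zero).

recognized (3 fixed axles, 2 meshes): fixed-axis compound train
mesh 1 [14T→86T]: ω = 3485.0000×14/86 = 567.3256 rpm, sense flips to −
mesh 2 [86T→84T]: ω = 567.3256×86/84 = 580.8333 rpm, sense flips to +
signed output speed = +580.8333 rpm

+580.8333 rpm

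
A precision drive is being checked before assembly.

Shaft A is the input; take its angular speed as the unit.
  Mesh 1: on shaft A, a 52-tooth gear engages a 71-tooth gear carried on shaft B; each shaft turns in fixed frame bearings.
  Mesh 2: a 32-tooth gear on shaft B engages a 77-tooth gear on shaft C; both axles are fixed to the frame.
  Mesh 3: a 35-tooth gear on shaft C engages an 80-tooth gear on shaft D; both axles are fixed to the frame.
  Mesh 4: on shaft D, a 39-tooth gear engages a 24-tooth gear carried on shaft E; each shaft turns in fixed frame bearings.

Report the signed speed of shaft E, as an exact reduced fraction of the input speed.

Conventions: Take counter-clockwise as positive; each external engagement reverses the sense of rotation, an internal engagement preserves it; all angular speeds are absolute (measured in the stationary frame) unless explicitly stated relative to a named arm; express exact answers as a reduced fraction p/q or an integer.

4-mesh fixed-axis compound train (all bearings frame-fixed)
mesh 1 [52T→71T]: |ω|/ω_in = 1×52/71 = 52/71, sense flips to −
mesh 2 [32T→77T]: |ω|/ω_in = (52/71)×32/77 = 1664/5467, sense flips to +
mesh 3 [35T→80T]: |ω|/ω_in = (1664/5467)×35/80 = 104/781, sense flips to −
mesh 4 [39T→24T]: |ω|/ω_in = (104/781)×39/24 = 169/781, sense flips to +
signed output speed (× input speed) = 169/781

169/781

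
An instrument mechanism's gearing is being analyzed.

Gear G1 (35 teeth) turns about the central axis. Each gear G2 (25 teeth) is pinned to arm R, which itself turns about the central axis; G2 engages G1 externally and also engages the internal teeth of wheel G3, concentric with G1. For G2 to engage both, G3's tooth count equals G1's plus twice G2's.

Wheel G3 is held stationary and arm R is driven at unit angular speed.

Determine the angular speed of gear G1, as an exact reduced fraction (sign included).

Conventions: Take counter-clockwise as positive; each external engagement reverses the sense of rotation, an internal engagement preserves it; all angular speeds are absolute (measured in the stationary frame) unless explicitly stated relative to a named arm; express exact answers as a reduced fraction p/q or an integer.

planetary set (35T centre, 25T on arm, 85T internal) — Willis relation
ring teeth: 35 + 2·25 = 85
35(ω_sun−ω_arm) = −85(ω_ring−ω_arm),  ω_ring = 0, ω_arm = 1
ω_sun = 1 − (85/35)(0−1) = 24/7
exact speed ratio = 24/7

24/7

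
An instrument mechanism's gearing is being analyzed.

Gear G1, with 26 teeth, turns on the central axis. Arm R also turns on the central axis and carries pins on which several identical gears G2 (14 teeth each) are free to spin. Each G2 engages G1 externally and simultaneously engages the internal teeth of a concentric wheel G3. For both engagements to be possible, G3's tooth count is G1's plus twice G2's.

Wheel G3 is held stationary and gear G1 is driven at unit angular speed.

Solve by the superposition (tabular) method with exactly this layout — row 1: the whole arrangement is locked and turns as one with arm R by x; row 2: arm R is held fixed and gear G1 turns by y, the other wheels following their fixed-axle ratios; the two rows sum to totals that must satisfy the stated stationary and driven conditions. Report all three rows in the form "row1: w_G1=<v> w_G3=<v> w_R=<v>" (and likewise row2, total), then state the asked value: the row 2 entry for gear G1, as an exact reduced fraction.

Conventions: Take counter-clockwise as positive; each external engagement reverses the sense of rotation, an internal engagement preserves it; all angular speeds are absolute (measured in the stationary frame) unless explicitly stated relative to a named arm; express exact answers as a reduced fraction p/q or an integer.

row1: w_G1=13/40 w_G3=13/40 w_R=13/40
row2: w_G1=27/40 w_G3=-13/40 w_R=0
total: w_G1=1 w_G3=0 w_R=13/40
asked value: 27/40

planetary set (26T centre, 14T on arm, 54T internal) — Willis relation
row 1: whole set turns with the arm by x
row 2 — arm fixed, fixed-axis ratios: sun y, ring −(26/54)·y, arm 0
boundary: total ω_ring = x − (26/54)·y = 0 and total ω_sun = x + y = 1  ⇒  y = 27/40, x = 13/40
row 2 ring = −(26/54)·27/40 = -13/40
totals (row 1 + row 2): sun 13/40 + 27/40 = 1, ring 13/40 + (-13/40) = 0, arm 13/40 + 0 = 13/40
asked cell (row2, sun) = 27/40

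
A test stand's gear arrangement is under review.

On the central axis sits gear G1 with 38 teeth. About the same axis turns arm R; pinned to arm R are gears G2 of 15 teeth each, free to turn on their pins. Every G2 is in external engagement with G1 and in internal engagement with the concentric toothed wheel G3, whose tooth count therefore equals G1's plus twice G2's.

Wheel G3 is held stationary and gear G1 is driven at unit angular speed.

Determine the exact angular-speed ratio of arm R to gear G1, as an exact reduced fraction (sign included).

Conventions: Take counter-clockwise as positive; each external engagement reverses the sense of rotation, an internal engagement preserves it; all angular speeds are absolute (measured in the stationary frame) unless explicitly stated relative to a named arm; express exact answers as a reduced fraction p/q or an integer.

19/53

planetary set (38T centre, 15T on arm, 68T internal) — Willis relation
ring teeth: 38 + 2·15 = 68
38(ω_sun−ω_arm) = −68(ω_ring−ω_arm),  ω_ring = 0, ω_sun = 1
38(1−ω_arm) = −68(0−ω_arm)  ⇒  106·ω_arm = 38  ⇒  ω_arm = 19/53
ω_out/ω_in = 19/53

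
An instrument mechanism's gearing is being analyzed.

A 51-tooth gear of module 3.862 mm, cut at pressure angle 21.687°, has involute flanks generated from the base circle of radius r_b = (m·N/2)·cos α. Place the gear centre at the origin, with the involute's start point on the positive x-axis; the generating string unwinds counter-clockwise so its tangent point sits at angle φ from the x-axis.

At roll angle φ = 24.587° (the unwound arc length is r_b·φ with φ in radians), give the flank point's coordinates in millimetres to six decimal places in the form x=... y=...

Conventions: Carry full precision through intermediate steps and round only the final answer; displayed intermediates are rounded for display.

x=99.551906 y=2.366346

single-mesh involute tooth geometry (51T wheel at module 3.862)
pitch radius r_p = m·N/2 = 3.862·51/2 = 98.481000
base radius r_b = r_p·cos α = 98.481000·cos 21.687° = 91.510164
roll angle φ = 24.587° = 0.42912410 rad
x = r_b·(cos φ + φ·sin φ) = 99.551906
y = r_b·(sin φ − φ·cos φ) = 2.366346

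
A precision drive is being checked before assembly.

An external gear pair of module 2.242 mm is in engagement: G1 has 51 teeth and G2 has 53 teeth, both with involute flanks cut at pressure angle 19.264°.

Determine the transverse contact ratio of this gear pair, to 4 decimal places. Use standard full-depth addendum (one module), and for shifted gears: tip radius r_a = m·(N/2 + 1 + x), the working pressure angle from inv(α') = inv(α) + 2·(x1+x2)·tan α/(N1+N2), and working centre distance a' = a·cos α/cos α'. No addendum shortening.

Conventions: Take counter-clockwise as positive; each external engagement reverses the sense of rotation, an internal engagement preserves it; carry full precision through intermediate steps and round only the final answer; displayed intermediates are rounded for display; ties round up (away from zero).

single-mesh involute tooth geometry (51T engaging 53T at module 2.242)
base radii: r_b1 = 53.969906, r_b2 = 56.086373
tip radii: r_a1 = 59.413000, r_a2 = 61.655000
no profile shift: α' = α, a' = a
action lengths: √(r_a1²−r_b1²) = 24.842580, √(r_a2²−r_b2²) = 25.605815
base pitch p_b = π·m·cos α = 6.649077
CR = (24.842580 + 25.605815 − 116.584000·sin 19.26400°)/6.649077 = 1.802483
contact ratio ≈ 1.8025

1.8025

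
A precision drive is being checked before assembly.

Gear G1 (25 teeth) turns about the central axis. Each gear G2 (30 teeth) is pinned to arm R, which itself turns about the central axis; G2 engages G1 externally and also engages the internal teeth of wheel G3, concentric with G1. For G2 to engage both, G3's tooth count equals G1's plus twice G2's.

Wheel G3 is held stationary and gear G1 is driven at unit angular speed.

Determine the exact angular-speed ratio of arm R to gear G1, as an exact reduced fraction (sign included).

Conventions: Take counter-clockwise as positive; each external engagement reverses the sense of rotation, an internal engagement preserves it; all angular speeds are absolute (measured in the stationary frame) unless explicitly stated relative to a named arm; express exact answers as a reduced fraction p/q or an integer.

5/22

topology: planetary set — G1 25T / G2 30T / G3 85T, arm = carrier (Willis)
ring teeth: 25 + 2·30 = 85
25(ω_sun−ω_arm) = −85(ω_ring−ω_arm),  ω_ring = 0, ω_sun = 1
25(1−ω_arm) = −85(0−ω_arm)  ⇒  110·ω_arm = 25  ⇒  ω_arm = 5/22
ω_out/ω_in = 5/22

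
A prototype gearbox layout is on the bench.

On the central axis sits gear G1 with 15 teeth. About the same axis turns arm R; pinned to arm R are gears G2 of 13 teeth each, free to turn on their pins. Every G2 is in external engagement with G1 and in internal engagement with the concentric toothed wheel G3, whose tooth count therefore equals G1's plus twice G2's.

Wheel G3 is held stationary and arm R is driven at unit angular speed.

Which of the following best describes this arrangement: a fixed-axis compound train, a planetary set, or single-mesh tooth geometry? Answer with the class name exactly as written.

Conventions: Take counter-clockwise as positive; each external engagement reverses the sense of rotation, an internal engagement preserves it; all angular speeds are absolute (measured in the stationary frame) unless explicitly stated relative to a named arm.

recognized (axles ride arm R): planetary set, 15/13/41 teeth
classification: planetary set

planetary set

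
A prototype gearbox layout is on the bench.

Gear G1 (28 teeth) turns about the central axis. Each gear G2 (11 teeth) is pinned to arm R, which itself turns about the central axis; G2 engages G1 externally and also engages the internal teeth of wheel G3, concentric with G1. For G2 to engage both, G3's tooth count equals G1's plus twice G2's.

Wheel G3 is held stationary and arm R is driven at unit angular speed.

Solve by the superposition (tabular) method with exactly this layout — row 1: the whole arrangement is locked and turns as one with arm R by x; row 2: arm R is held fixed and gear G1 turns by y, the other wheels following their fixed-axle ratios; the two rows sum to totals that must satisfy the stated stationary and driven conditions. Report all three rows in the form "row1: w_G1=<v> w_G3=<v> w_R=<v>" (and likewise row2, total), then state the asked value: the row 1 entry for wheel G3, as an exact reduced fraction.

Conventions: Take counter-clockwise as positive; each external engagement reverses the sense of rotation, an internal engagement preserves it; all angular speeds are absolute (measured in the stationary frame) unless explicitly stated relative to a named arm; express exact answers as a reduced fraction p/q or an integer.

row1: w_G1=1 w_G3=1 w_R=1
row2: w_G1=25/14 w_G3=-1 w_R=0
total: w_G1=39/14 w_G3=0 w_R=1
asked value: 1

class = planetary set [G3 = 28+2·11 = 50; Willis about the carrier]
row 1: whole set turns with the arm by x
row 2 (arm held, sun turns y): ω_ring = −(28/50)·y, ω_arm = 0
boundary: total ω_ring = x − (28/50)·y = 0 and total ω_arm = x = 1  ⇒  y = 25/14, x = 1
row 2 ring = −(28/50)·25/14 = -1
totals (row 1 + row 2): sun 1 + 25/14 = 39/14, ring 1 + (-1) = 0, arm 1 + 0 = 1
asked cell (row1, ring) = 1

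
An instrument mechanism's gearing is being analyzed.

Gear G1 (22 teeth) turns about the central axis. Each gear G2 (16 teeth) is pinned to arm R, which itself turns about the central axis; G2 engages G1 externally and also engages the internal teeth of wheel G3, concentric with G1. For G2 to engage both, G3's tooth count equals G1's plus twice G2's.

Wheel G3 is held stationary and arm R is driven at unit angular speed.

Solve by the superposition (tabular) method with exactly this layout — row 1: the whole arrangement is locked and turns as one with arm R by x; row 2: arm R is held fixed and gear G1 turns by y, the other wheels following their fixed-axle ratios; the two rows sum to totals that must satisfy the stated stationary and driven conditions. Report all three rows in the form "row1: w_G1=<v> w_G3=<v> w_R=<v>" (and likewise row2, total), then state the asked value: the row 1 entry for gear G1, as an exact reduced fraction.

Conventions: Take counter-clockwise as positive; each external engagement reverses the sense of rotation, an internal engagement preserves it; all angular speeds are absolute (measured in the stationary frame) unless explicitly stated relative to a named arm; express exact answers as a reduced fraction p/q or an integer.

class = planetary set [G3 = 22+2·16 = 54; Willis about the carrier]
row 1 — lock + rotate with arm: ω_sun = ω_ring = ω_arm = x
row 2 (arm held, sun turns y): ω_ring = −(22/54)·y, ω_arm = 0
boundary: total ω_ring = x − (22/54)·y = 0 and total ω_arm = x = 1  ⇒  y = 27/11, x = 1
row 2 ring = −(22/54)·27/11 = -1
totals (row 1 + row 2): sun 1 + 27/11 = 38/11, ring 1 + (-1) = 0, arm 1 + 0 = 1
asked cell (row1, sun) = 1

row1: w_G1=1 w_G3=1 w_R=1
row2: w_G1=27/11 w_G3=-1 w_R=0
total: w_G1=38/11 w_G3=0 w_R=1
asked value: 1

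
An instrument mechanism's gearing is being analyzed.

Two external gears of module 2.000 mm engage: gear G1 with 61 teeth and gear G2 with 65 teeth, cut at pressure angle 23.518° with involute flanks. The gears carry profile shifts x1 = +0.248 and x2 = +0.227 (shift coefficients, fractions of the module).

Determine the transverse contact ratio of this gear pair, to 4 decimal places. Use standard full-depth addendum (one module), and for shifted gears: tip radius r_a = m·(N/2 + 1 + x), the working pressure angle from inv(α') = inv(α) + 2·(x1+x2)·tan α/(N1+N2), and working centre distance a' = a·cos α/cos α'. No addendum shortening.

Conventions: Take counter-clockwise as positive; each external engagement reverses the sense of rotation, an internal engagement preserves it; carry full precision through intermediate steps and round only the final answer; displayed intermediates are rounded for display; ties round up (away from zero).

1.5744

class = single-mesh tooth geometry [involute pair 61T × 65T, m = 2.000]
base radii: r_b1 = 55.933020, r_b2 = 59.600759
tip radii: r_a1 = 63.496000, r_a2 = 67.454000
inv(α') = inv(23.518°) + 2·(+0.248+0.227)·tan α/(61+65) = 0.02800061  ⇒  α' = 24.46685°
a' = a·cos α / cos α' = 126.0000·cos 23.518°/cos 24.46685° = 126.932154
action lengths: √(r_a1²−r_b1²) = 30.053939, √(r_a2²−r_b2²) = 31.587840
base pitch p_b = π·m·cos α = 5.761271
CR = (30.053939 + 31.587840 − 126.932154·sin 24.46685°)/5.761271 = 1.574428
contact ratio ≈ 1.5744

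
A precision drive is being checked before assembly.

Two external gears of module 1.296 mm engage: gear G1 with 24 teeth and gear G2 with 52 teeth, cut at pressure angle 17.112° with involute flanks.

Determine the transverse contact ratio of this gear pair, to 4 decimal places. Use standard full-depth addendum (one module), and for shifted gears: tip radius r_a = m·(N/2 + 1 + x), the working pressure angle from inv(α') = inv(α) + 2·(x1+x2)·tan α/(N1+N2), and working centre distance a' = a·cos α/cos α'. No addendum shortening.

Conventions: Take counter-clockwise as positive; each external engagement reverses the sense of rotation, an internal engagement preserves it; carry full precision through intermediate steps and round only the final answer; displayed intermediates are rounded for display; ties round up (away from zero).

topology: single-mesh involute geometry — m = 1.296, 24T/52T pair
base radii: r_b1 = 14.863535, r_b2 = 32.204326
tip radii: r_a1 = 16.848000, r_a2 = 34.992000
no profile shift: α' = α, a' = a
action lengths: √(r_a1²−r_b1²) = 7.932871, √(r_a2²−r_b2²) = 13.686544
base pitch p_b = π·m·cos α = 3.891264
CR = (7.932871 + 13.686544 − 49.248000·sin 17.11200°)/3.891264 = 1.831964
contact ratio ≈ 1.8320

1.8320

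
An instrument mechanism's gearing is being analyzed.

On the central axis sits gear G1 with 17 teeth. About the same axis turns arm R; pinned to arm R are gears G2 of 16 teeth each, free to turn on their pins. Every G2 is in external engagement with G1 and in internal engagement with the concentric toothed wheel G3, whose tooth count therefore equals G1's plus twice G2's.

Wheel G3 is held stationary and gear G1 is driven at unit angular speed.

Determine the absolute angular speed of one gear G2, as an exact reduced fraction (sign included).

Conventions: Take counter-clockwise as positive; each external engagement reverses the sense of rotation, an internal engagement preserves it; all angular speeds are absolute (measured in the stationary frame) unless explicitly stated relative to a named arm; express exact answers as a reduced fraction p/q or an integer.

planetary set (17T centre, 16T on arm, 49T internal) — Willis relation
ring teeth: 17 + 2·16 = 49
17(ω_sun−ω_arm) = −49(ω_ring−ω_arm),  ω_ring = 0, ω_sun = 1
17(1−ω_arm) = −49(0−ω_arm)  ⇒  66·ω_arm = 17  ⇒  ω_arm = 17/66
sun–planet mesh: 17·(1−17/66) = −16·(ω_p−ω_arm)  ⇒  ω_p−ω_arm = -833/1056
ω_p = 17/66 − 833/1056 = -17/32
exact speed ratio = -17/32

-17/32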